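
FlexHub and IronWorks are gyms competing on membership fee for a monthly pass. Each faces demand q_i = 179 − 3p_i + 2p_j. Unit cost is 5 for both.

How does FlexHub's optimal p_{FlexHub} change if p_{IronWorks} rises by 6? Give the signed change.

2

FlexHub's profit: π = (p_{FlexHub} − 5)(179 − 3p_{FlexHub} + 2p_{IronWorks}).
∂π/∂p_{FlexHub} = 194 − 6p_{FlexHub} + 2p_{IronWorks} = 0 ⇒ p_{FlexHub} = 97/3 + (1/3)p_{IronWorks}.
The reaction-function slope is 1/3, so a 6-unit rise in p_{IronWorks} moves p_{FlexHub} by 1/3 × 6 = 2. FlexHub's best response rises — the actions are strategic complements.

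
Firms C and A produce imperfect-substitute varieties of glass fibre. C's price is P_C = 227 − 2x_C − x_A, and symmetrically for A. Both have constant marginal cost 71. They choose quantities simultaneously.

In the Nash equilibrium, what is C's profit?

Firm C's profit: π = x_C(227 − 2x_C − x_A) − 71x_C.
∂π/∂x_C = 156 − 4x_C − x_A = 0 ⇒ x_C = 39 − 0.25x_A.
Setting x_C = x_A in the reaction function: x_C = 39 − 0.25x_C, so x_C = 39 / 1.25 = 31.2.
P_C = 227 − 2·31.2 − 31.2 = 133.4.
Profit = (133.4 − 71)·31.2 = 1946.88.

1946.88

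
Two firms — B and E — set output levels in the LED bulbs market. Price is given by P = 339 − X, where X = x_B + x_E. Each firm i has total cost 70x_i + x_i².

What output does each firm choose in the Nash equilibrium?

53.8

Firm B's profit: π = x_B(339 − (x_B + x_E)) − 70x_B − x_B².
∂π/∂x_B = 269 − 4x_B − x_E = 0, so x_B = 67.25 − 0.25x_E.
Setting x_B = x_E in the reaction function: x_B = 67.25 − 0.25x_B, so x_B = 67.25 / 1.25 = 53.8.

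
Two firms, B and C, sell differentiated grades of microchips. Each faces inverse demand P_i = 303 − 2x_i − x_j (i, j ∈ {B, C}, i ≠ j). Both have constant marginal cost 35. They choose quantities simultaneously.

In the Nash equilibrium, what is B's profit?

Firm B's profit: π = x_B(303 − 2x_B − x_C) − 35x_B.
∂π/∂x_B = 268 − 4x_B − x_C = 0 ⇒ x_B = 67 − 0.25x_C.
By symmetry x_C = x_B; substituting into the reaction function, 1.25x_B = 67 and x_B = 53.6.
P_B = 303 − 2·53.6 − 53.6 = 142.2.
Profit = (142.2 − 35)·53.6 = 5745.92.

5745.92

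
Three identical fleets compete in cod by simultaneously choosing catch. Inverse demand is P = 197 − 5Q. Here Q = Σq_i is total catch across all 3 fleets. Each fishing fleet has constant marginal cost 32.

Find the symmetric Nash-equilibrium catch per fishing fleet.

A representative fishing fleet's profit is π_i = q_i(197 − 5Q) − 32q_i, with Q = q_i + Σ_{j≠i} q_j.
First-order condition: 165 − 10q_i − 5Σ_{j≠i} q_j = 0.
With identical fishing fleets, set every q_j = q: then 165 − 10q − 10q = 0, i.e. q = 165/20 = 8.25.

8.25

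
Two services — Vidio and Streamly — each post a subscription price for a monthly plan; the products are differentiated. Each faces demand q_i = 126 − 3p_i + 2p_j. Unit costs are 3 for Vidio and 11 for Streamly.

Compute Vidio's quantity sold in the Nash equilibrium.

96.75

Vidio's profit: π = (p_{Vidio} − 3)(126 − 3p_{Vidio} + 2p_{Streamly}).
∂π/∂p_{Vidio} = 135 − 6p_{Vidio} + 2p_{Streamly} = 0 ⇒ p_{Vidio} = 22.5 + (1/3)p_{Streamly}.
Similarly p_{Streamly} = 26.5 + (1/3)p_{Vidio}.
Plugging p_{Streamly} into Vidio's best response: p_{Vidio} = 22.5 + (1/3)(26.5 + (1/3)p_{Vidio}) ⇒ (8/9)p_{Vidio} = 94/3, so p_{Vidio} = 35.25.
Then p_{Streamly} = 26.5 + (1/3)·35.25 = 38.25.
q_{Vidio} = 126 − 3·35.25 + 2·38.25 = 96.75.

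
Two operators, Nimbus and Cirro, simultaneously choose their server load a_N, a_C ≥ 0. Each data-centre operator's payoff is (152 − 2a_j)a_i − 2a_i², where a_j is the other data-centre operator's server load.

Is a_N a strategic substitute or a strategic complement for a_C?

strategic substitutes

Nimbus's payoff is (152 − 2a_C)a_N − 2a_N².
∂π/∂a_N = 152 − 2a_C − 4a_N = 0, so a_N = 38 − 0.5a_C.
The best-response slope da_N/da_C = −0.5 < 0: the reaction function is downward-sloping, so the choices are strategic substitutes.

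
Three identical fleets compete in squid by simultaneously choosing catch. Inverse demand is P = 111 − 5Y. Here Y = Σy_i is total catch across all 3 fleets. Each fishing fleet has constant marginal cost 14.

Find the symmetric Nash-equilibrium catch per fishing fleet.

A representative fishing fleet's profit is π_i = y_i(111 − 5Y) − 14y_i, with Y = y_i + Σ_{j≠i} y_j.
First-order condition: 97 − 10y_i − 5Σ_{j≠i} y_j = 0.
With identical fishing fleets, set every y_j = y: then 97 − 10y − 10y = 0, i.e. y = 97/20 = 4.85.

4.85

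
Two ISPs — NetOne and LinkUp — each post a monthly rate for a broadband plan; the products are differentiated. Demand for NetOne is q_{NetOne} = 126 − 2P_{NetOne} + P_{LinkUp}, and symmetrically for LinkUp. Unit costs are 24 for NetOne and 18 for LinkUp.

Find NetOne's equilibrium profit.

2204.48

NetOne's profit: π = (P_{NetOne} − 24)(126 − 2P_{NetOne} + P_{LinkUp}).
∂π/∂P_{NetOne} = 174 − 4P_{NetOne} + P_{LinkUp} = 0 ⇒ P_{NetOne} = 43.5 + 0.25P_{LinkUp}.
Similarly P_{LinkUp} = 40.5 + 0.25P_{NetOne}.
Solving the two reaction functions simultaneously: (1 − (0.25)(0.25))P_{NetOne} = 43.5 + 0.25·40.5, so 0.9375P_{NetOne} = 53.625 and P_{NetOne} = 57.2.
Then P_{LinkUp} = 40.5 + 0.25·57.2 = 54.8.
q_{NetOne} = 126 − 2·57.2 + 54.8 = 66.4.
Profit = (57.2 − 24)·66.4 = 2204.48.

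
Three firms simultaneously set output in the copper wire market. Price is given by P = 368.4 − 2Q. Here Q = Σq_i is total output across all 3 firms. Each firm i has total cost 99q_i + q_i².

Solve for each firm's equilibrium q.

A representative firm's profit is π_i = q_i(368.4 − 2Q) − 99q_i − q_i², with Q = q_i + Σ_{j≠i} q_j.
First-order condition: 269.4 − 6q_i − 2Σ_{j≠i} q_j = 0.
Imposing symmetry (q_j = q for all j) turns Σ_{j≠i} q_j into 2q, so 269.4 = 10q and q = 26.94.

26.94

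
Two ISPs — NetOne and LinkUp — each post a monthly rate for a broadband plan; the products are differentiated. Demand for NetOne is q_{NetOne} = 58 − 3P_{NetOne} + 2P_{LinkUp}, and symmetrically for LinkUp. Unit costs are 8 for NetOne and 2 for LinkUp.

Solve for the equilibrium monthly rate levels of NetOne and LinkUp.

19.375, 17.125

NetOne's profit: π = (P_{NetOne} − 8)(58 − 3P_{NetOne} + 2P_{LinkUp}).
∂π/∂P_{NetOne} = 82 − 6P_{NetOne} + 2P_{LinkUp} = 0 ⇒ P_{NetOne} = 41/3 + (1/3)P_{LinkUp}.
Similarly P_{LinkUp} = 32/3 + (1/3)P_{NetOne}.
Solving the two reaction functions simultaneously: (1 − (1/3)(1/3))P_{NetOne} = 41/3 + (1/3)·(32/3), so (8/9)P_{NetOne} = 155/9 and P_{NetOne} = 19.375.
Then P_{LinkUp} = 32/3 + (1/3)·19.375 = 17.125.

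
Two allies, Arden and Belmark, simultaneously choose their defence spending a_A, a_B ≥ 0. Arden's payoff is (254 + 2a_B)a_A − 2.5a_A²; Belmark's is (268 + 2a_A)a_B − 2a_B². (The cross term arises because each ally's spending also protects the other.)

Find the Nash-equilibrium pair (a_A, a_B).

97, 115.5

Expanding Arden's payoff: 254a_A + 2a_Ba_A − 2.5a_A².
∂π/∂a_A = 254 + 2a_B − 5a_A = 0, so a_A = 50.8 + 0.4a_B.
Likewise for Belmark: a_B = 67 + 0.5a_A.
Solving the two reaction functions simultaneously: (1 − (0.4)(0.5))a_A = 50.8 + 0.4·67, so 0.8a_A = 77.6 and a_A = 97.
Then a_B = 67 + 0.5·97 = 115.5.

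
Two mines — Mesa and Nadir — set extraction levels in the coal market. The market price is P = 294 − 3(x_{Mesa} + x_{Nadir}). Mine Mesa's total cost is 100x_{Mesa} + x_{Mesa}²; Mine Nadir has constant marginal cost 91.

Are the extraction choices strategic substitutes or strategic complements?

Mine Mesa's profit: π = x_{Mesa}(294 − 3(x_{Mesa} + x_{Nadir})) − 100x_{Mesa} − x_{Mesa}².
∂π/∂x_{Mesa} = 194 − 8x_{Mesa} − 3x_{Nadir} = 0, so x_{Mesa} = 24.25 − 0.375x_{Nadir}.
The best-response slope dx_{Mesa}/dx_{Nadir} = −0.375 < 0: the reaction function is downward-sloping, so the choices are strategic substitutes.

strategic substitutes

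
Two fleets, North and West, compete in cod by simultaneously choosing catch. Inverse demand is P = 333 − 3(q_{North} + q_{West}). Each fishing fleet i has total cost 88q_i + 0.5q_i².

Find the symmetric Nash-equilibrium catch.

Fishing fleet North's profit: π = q_{North}(333 − 3(q_{North} + q_{West})) − 88q_{North} − 0.5q_{North}².
∂π/∂q_{North} = 245 − 7q_{North} − 3q_{West} = 0, so q_{North} = 35 − (3/7)q_{West}.
The game is symmetric, so in equilibrium q_{West} = q_{North}: the reaction function gives (10/7)q_{North} = 35, hence q_{North} = 24.5.

24.5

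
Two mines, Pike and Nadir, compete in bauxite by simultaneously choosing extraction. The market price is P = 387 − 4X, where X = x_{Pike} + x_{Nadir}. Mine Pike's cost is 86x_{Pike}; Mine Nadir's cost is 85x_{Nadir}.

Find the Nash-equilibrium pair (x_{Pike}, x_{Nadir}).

25, 25.25

Mine Pike's profit: π = x_{Pike}(387 − 4(x_{Pike} + x_{Nadir})) − 86x_{Pike}.
∂π/∂x_{Pike} = 301 − 8x_{Pike} − 4x_{Nadir} = 0, so x_{Pike} = 37.625 − 0.5x_{Nadir}.
By the same steps for Nadir: x_{Nadir} = 37.75 − 0.5x_{Pike}.
Solving the two reaction functions simultaneously: (1 − (−0.5)(−0.5))x_{Pike} = 37.625 − 0.5·37.75, so 0.75x_{Pike} = 18.75 and x_{Pike} = 25.
Then x_{Nadir} = 37.75 − 0.5·25 = 25.25.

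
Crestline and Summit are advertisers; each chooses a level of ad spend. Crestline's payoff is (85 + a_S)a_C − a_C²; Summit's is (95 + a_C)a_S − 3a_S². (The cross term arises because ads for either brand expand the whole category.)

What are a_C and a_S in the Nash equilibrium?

Expanding Crestline's payoff: 85a_C + a_Sa_C − a_C².
∂π/∂a_C = 85 + a_S − 2a_C = 0, so a_C = 42.5 + 0.5a_S.
Likewise for Summit: a_S = 95/6 + (1/6)a_C.
Plugging a_S into Crestline's best response: a_C = 42.5 + 0.5(95/6 + (1/6)a_C) ⇒ (11/12)a_C = 605/12, so a_C = 55.
Then a_S = 95/6 + (1/6)·55 = 25.

55, 25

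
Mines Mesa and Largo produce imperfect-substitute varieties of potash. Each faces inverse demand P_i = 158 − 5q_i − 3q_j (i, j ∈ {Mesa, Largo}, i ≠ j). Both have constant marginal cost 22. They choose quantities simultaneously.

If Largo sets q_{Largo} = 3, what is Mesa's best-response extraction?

12.7

Mine Mesa's profit: π = q_{Mesa}(158 − 5q_{Mesa} − 3q_{Largo}) − 22q_{Mesa}.
∂π/∂q_{Mesa} = 136 − 10q_{Mesa} − 3q_{Largo} = 0 ⇒ q_{Mesa} = 13.6 − 0.3q_{Largo}.
At q_{Largo} = 3: q_{Mesa} = 13.6 − 0.3·3 = 12.7.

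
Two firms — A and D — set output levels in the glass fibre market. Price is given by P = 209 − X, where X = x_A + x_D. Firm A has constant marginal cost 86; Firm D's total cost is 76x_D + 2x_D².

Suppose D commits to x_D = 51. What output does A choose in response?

Firm A's profit: π = x_A(209 − (x_A + x_D)) − 86x_A.
∂π/∂x_A = 123 − 2x_A − x_D = 0, so x_A = 61.5 − 0.5x_D.
At x_D = 51: x_A = 61.5 − 0.5·51 = 36.

36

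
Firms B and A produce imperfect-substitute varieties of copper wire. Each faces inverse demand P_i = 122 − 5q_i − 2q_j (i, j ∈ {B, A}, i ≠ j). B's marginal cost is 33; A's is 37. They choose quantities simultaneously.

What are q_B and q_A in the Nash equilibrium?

Firm B's profit: π = q_B(122 − 5q_B − 2q_A) − 33q_B.
∂π/∂q_B = 89 − 10q_B − 2q_A = 0 ⇒ q_B = 8.9 − 0.2q_A.
Similarly q_A = 8.5 − 0.2q_B.
Solving the two reaction functions simultaneously: (1 − (−0.2)(−0.2))q_B = 8.9 − 0.2·8.5, so 0.96q_B = 7.2 and q_B = 7.5.
Then q_A = 8.5 − 0.2·7.5 = 7.

7.5, 7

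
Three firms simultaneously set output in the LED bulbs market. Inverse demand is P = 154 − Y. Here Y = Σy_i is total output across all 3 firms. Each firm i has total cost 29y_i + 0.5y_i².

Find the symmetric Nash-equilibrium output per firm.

A representative firm's profit is π_i = y_i(154 − Y) − 29y_i − 0.5y_i², with Y = y_i + Σ_{j≠i} y_j.
First-order condition: 125 − 3y_i − Σ_{j≠i} y_j = 0.
Imposing symmetry (y_j = y for all j) turns Σ_{j≠i} y_j into 2y, so 125 = 5y and y = 25.

25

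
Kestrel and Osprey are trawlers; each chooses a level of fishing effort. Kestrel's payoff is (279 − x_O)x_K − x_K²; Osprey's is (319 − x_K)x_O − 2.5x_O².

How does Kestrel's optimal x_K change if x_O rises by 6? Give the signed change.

-3

Expanding Kestrel's payoff: 279x_K − x_Ox_K − x_K².
∂π/∂x_K = 279 − x_O − 2x_K = 0, so x_K = 139.5 − 0.5x_O.
The reaction-function slope is −0.5, so a 6-unit rise in x_O moves x_K by −0.5 × 6 = −3. Kestrel's best response falls — the actions are strategic substitutes.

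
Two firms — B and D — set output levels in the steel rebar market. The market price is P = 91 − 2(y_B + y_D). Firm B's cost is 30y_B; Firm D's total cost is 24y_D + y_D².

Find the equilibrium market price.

Firm B's profit: π = y_B(91 − 2(y_B + y_D)) − 30y_B.
∂π/∂y_B = 61 − 4y_B − 2y_D = 0, so y_B = 15.25 − 0.5y_D.
For D: ∂π/∂y_D = 67 − 6y_D − 2y_B = 0 ⇒ y_D = 67/6 − (1/3)y_B.
Plugging y_D into B's best response: y_B = 15.25 − 0.5(67/6 − (1/3)y_B) ⇒ (5/6)y_B = 29/3, so y_B = 11.6.
Then y_D = 67/6 − (1/3)·11.6 = 7.3.
Equilibrium price: P = 91 − 2·18.9 = 53.2.

53.2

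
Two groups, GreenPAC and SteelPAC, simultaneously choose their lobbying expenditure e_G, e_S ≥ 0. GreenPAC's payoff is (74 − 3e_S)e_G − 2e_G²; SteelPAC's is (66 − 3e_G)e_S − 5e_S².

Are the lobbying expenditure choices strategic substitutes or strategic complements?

Expanding GreenPAC's payoff: 74e_G − 3e_Se_G − 2e_G².
∂π/∂e_G = 74 − 3e_S − 4e_G = 0, so e_G = 18.5 − 0.75e_S.
The best-response slope de_G/de_S = −0.75 < 0: the reaction function is downward-sloping, so the choices are strategic substitutes.

strategic substitutes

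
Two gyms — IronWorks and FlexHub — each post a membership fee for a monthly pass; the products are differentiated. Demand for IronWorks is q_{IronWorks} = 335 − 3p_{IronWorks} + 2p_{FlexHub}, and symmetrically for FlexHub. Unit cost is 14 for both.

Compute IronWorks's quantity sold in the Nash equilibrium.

240.75

IronWorks's profit: π = (p_{IronWorks} − 14)(335 − 3p_{IronWorks} + 2p_{FlexHub}).
∂π/∂p_{IronWorks} = 377 − 6p_{IronWorks} + 2p_{FlexHub} = 0 ⇒ p_{IronWorks} = 377/6 + (1/3)p_{FlexHub}.
Setting p_{IronWorks} = p_{FlexHub} in the reaction function: p_{IronWorks} = 377/6 + (1/3)p_{IronWorks}, so p_{IronWorks} = (377/6) / (2/3) = 94.25.
q_{IronWorks} = 335 − 3·94.25 + 2·94.25 = 240.75.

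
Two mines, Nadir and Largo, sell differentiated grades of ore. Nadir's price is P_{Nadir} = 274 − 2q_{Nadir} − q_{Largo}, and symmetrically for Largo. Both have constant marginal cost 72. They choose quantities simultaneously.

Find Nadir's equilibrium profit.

3264.32

Mine Nadir's profit: π = q_{Nadir}(274 − 2q_{Nadir} − q_{Largo}) − 72q_{Nadir}.
∂π/∂q_{Nadir} = 202 − 4q_{Nadir} − q_{Largo} = 0 ⇒ q_{Nadir} = 50.5 − 0.25q_{Largo}.
The game is symmetric, so in equilibrium q_{Largo} = q_{Nadir}: the reaction function gives 1.25q_{Nadir} = 50.5, hence q_{Nadir} = 40.4.
P_{Nadir} = 274 − 2·40.4 − 40.4 = 152.8.
Profit = (152.8 − 72)·40.4 = 3264.32.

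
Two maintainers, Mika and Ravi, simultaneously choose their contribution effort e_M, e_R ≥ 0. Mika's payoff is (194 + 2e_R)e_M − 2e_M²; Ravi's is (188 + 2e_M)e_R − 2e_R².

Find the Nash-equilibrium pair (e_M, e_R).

96, 95

Expanding Mika's payoff: 194e_M + 2e_Re_M − 2e_M².
∂π/∂e_M = 194 + 2e_R − 4e_M = 0, so e_M = 48.5 + 0.5e_R.
Likewise for Ravi: e_R = 47 + 0.5e_M.
Plugging e_R into Mika's best response: e_M = 48.5 + 0.5(47 + 0.5e_M) ⇒ 0.75e_M = 72, so e_M = 96.
Then e_R = 47 + 0.5·96 = 95.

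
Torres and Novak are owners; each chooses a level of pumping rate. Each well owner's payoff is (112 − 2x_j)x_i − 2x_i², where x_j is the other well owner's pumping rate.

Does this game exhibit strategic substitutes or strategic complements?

Torres's payoff is (112 − 2x_N)x_T − 2x_T².
∂π/∂x_T = 112 − 2x_N − 4x_T = 0, so x_T = 28 − 0.5x_N.
The best-response slope dx_T/dx_N = −0.5 < 0: the reaction function is downward-sloping, so the choices are strategic substitutes.

strategic substitutes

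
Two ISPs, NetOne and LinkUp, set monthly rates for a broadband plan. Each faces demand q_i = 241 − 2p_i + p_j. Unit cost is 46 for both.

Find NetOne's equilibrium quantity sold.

NetOne's profit: π = (p_{NetOne} − 46)(241 − 2p_{NetOne} + p_{LinkUp}).
∂π/∂p_{NetOne} = 333 − 4p_{NetOne} + p_{LinkUp} = 0 ⇒ p_{NetOne} = 83.25 + 0.25p_{LinkUp}.
Setting p_{NetOne} = p_{LinkUp} in the reaction function: p_{NetOne} = 83.25 + 0.25p_{NetOne}, so p_{NetOne} = 83.25 / 0.75 = 111.
q_{NetOne} = 241 − 2·111 + 111 = 130.

130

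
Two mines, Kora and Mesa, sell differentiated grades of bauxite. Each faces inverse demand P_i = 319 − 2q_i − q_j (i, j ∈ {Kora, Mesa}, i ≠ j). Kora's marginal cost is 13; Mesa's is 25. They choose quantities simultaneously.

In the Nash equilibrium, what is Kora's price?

137

Mine Kora's profit: π = q_{Kora}(319 − 2q_{Kora} − q_{Mesa}) − 13q_{Kora}.
∂π/∂q_{Kora} = 306 − 4q_{Kora} − q_{Mesa} = 0 ⇒ q_{Kora} = 76.5 − 0.25q_{Mesa}.
Similarly q_{Mesa} = 73.5 − 0.25q_{Kora}.
Solving the two reaction functions simultaneously: (1 − (−0.25)(−0.25))q_{Kora} = 76.5 − 0.25·73.5, so 0.9375q_{Kora} = 58.125 and q_{Kora} = 62.
Then q_{Mesa} = 73.5 − 0.25·62 = 58.
P_{Kora} = 319 − 2·62 − 58 = 137.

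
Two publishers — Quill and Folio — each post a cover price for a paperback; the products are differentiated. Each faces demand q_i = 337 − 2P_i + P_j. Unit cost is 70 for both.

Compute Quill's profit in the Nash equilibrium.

Quill's profit: π = (P_{Quill} − 70)(337 − 2P_{Quill} + P_{Folio}).
∂π/∂P_{Quill} = 477 − 4P_{Quill} + P_{Folio} = 0 ⇒ P_{Quill} = 119.25 + 0.25P_{Folio}.
The game is symmetric, so in equilibrium P_{Folio} = P_{Quill}: the reaction function gives 0.75P_{Quill} = 119.25, hence P_{Quill} = 159.
q_{Quill} = 337 − 2·159 + 159 = 178.
Profit = (159 − 70)·178 = 15842.

15842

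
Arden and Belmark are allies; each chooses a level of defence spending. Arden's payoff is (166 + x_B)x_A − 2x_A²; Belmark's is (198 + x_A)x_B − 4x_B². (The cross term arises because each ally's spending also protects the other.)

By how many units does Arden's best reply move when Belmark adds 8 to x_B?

2

Expanding Arden's payoff: 166x_A + x_Bx_A − 2x_A².
∂π/∂x_A = 166 + x_B − 4x_A = 0, so x_A = 41.5 + 0.25x_B.
The reaction-function slope is 0.25, so an 8-unit rise in x_B moves x_A by 0.25 × 8 = 2. Arden's best response rises — the actions are strategic complements.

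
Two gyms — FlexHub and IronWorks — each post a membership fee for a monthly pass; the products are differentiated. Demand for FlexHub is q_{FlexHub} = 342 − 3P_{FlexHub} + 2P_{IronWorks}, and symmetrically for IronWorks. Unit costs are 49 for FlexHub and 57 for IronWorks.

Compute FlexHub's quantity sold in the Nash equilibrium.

FlexHub's profit: π = (P_{FlexHub} − 49)(342 − 3P_{FlexHub} + 2P_{IronWorks}).
∂π/∂P_{FlexHub} = 489 − 6P_{FlexHub} + 2P_{IronWorks} = 0 ⇒ P_{FlexHub} = 81.5 + (1/3)P_{IronWorks}.
Similarly P_{IronWorks} = 85.5 + (1/3)P_{FlexHub}.
Plugging P_{IronWorks} into FlexHub's best response: P_{FlexHub} = 81.5 + (1/3)(85.5 + (1/3)P_{FlexHub}) ⇒ (8/9)P_{FlexHub} = 110, so P_{FlexHub} = 123.75.
Then P_{IronWorks} = 85.5 + (1/3)·123.75 = 126.75.
q_{FlexHub} = 342 − 3·123.75 + 2·126.75 = 224.25.

224.25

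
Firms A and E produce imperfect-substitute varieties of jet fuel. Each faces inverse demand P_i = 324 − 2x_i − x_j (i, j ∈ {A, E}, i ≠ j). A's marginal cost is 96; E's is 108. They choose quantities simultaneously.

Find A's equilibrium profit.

Firm A's profit: π = x_A(324 − 2x_A − x_E) − 96x_A.
∂π/∂x_A = 228 − 4x_A − x_E = 0 ⇒ x_A = 57 − 0.25x_E.
Similarly x_E = 54 − 0.25x_A.
Substituting the second reaction function into the first: x_A = 57 − 0.25(54 − 0.25x_A), which gives 0.9375x_A = 43.5 ⇒ x_A = 46.4.
Then x_E = 54 − 0.25·46.4 = 42.4.
P_A = 324 − 2·46.4 − 42.4 = 188.8.
Profit = (188.8 − 96)·46.4 = 4305.92.

4305.92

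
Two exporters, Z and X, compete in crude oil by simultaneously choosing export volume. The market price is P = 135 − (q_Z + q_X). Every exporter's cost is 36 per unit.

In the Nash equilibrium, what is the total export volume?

Exporter Z's profit: π = q_Z(135 − (q_Z + q_X)) − 36q_Z.
∂π/∂q_Z = 99 − 2q_Z − q_X = 0, so q_Z = 49.5 − 0.5q_X.
By symmetry q_X = q_Z; substituting into the reaction function, 1.5q_Z = 49.5 and q_Z = 33.
Total export volume: 33 + 33 = 66.

66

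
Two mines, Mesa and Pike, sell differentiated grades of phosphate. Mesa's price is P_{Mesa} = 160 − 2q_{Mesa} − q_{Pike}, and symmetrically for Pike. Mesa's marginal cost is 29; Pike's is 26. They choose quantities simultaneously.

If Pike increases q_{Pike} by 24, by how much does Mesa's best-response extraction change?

-6

Mine Mesa's profit: π = q_{Mesa}(160 − 2q_{Mesa} − q_{Pike}) − 29q_{Mesa}.
∂π/∂q_{Mesa} = 131 − 4q_{Mesa} − q_{Pike} = 0 ⇒ q_{Mesa} = 32.75 − 0.25q_{Pike}.
The reaction-function slope is −0.25, so a 24-unit rise in q_{Pike} moves q_{Mesa} by −0.25 × 24 = −6. Mesa's best response falls — the actions are strategic substitutes.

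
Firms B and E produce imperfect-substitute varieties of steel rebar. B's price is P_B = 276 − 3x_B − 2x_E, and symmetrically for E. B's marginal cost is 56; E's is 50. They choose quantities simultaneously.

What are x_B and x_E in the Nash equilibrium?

Firm B's profit: π = x_B(276 − 3x_B − 2x_E) − 56x_B.
∂π/∂x_B = 220 − 6x_B − 2x_E = 0 ⇒ x_B = 110/3 − (1/3)x_E.
Similarly x_E = 113/3 − (1/3)x_B.
Solving the two reaction functions simultaneously: (1 − (−1/3)(−1/3))x_B = 110/3 − (1/3)·(113/3), so (8/9)x_B = 217/9 and x_B = 27.125.
Then x_E = 113/3 − (1/3)·27.125 = 28.625.

27.125, 28.625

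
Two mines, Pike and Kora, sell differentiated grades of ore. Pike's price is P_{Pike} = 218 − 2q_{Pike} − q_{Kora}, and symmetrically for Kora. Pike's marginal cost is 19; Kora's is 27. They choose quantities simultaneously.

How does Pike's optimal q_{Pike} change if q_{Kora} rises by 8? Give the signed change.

-2

Mine Pike's profit: π = q_{Pike}(218 − 2q_{Pike} − q_{Kora}) − 19q_{Pike}.
∂π/∂q_{Pike} = 199 − 4q_{Pike} − q_{Kora} = 0 ⇒ q_{Pike} = 49.75 − 0.25q_{Kora}.
The reaction-function slope is −0.25, so an 8-unit rise in q_{Kora} moves q_{Pike} by −0.25 × 8 = −2. Pike's best response falls — the actions are strategic substitutes.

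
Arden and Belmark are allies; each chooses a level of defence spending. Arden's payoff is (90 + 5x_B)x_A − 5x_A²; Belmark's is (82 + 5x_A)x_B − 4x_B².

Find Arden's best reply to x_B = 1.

Expanding Arden's payoff: 90x_A + 5x_Bx_A − 5x_A².
∂π/∂x_A = 90 + 5x_B − 10x_A = 0, so x_A = 9 + 0.5x_B.
At x_B = 1: x_A = 9 + 0.5·1 = 9.5.

9.5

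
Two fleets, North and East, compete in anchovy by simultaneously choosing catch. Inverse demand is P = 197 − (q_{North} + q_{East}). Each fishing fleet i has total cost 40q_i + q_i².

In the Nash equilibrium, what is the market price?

134.2

Fishing fleet North's profit: π = q_{North}(197 − (q_{North} + q_{East})) − 40q_{North} − q_{North}².
∂π/∂q_{North} = 157 − 4q_{North} − q_{East} = 0, so q_{North} = 39.25 − 0.25q_{East}.
By symmetry q_{East} = q_{North}; substituting into the reaction function, 1.25q_{North} = 39.25 and q_{North} = 31.4.
Equilibrium price: P = 197 − 62.8 = 134.2.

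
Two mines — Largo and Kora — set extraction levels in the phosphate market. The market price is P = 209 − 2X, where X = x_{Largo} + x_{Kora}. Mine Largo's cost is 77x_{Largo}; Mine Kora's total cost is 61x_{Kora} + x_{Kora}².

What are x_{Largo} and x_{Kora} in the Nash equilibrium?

24.8, 16.4

Mine Largo's profit: π = x_{Largo}(209 − 2(x_{Largo} + x_{Kora})) − 77x_{Largo}.
∂π/∂x_{Largo} = 132 − 4x_{Largo} − 2x_{Kora} = 0, so x_{Largo} = 33 − 0.5x_{Kora}.
For Kora: ∂π/∂x_{Kora} = 148 − 6x_{Kora} − 2x_{Largo} = 0 ⇒ x_{Kora} = 74/3 − (1/3)x_{Largo}.
Plugging x_{Kora} into Largo's best response: x_{Largo} = 33 − 0.5(74/3 − (1/3)x_{Largo}) ⇒ (5/6)x_{Largo} = 62/3, so x_{Largo} = 24.8.
Then x_{Kora} = 74/3 − (1/3)·24.8 = 16.4.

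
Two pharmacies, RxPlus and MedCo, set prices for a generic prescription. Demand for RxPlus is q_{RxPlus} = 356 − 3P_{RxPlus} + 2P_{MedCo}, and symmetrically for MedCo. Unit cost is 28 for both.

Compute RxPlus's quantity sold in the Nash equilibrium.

246

RxPlus's profit: π = (P_{RxPlus} − 28)(356 − 3P_{RxPlus} + 2P_{MedCo}).
∂π/∂P_{RxPlus} = 440 − 6P_{RxPlus} + 2P_{MedCo} = 0 ⇒ P_{RxPlus} = 220/3 + (1/3)P_{MedCo}.
The game is symmetric, so in equilibrium P_{MedCo} = P_{RxPlus}: the reaction function gives (2/3)P_{RxPlus} = 220/3, hence P_{RxPlus} = 110.
q_{RxPlus} = 356 − 3·110 + 2·110 = 246.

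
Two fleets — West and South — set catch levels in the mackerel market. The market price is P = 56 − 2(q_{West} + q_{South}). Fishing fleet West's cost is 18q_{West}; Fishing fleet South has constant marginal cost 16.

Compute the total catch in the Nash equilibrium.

Fishing fleet West's profit: π = q_{West}(56 − 2(q_{West} + q_{South})) − 18q_{West}.
∂π/∂q_{West} = 38 − 4q_{West} − 2q_{South} = 0, so q_{West} = 9.5 − 0.5q_{South}.
By the same steps for South: q_{South} = 10 − 0.5q_{West}.
Substituting the second reaction function into the first: q_{West} = 9.5 − 0.5(10 − 0.5q_{West}), which gives 0.75q_{West} = 4.5 ⇒ q_{West} = 6.
Then q_{South} = 10 − 0.5·6 = 7.
Total catch: 6 + 7 = 13.

13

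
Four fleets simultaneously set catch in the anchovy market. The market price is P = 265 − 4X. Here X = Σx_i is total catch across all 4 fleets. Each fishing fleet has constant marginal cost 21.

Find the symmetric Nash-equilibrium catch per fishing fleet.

12.2

A representative fishing fleet's profit is π_i = x_i(265 − 4X) − 21x_i, with X = x_i + Σ_{j≠i} x_j.
First-order condition: 244 − 8x_i − 4Σ_{j≠i} x_j = 0.
With identical fishing fleets, set every x_j = x: then 244 − 8x − 12x = 0, i.e. x = 244/20 = 12.2.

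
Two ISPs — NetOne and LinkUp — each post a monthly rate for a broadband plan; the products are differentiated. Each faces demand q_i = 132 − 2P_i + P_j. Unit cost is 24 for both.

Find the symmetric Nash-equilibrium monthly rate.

60

NetOne's profit: π = (P_{NetOne} − 24)(132 − 2P_{NetOne} + P_{LinkUp}).
∂π/∂P_{NetOne} = 180 − 4P_{NetOne} + P_{LinkUp} = 0 ⇒ P_{NetOne} = 45 + 0.25P_{LinkUp}.
Setting P_{NetOne} = P_{LinkUp} in the reaction function: P_{NetOne} = 45 + 0.25P_{NetOne}, so P_{NetOne} = 45 / 0.75 = 60.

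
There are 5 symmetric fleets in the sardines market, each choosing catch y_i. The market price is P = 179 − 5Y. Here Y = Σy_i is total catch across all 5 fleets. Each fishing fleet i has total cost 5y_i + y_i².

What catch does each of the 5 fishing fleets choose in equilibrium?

A representative fishing fleet's profit is π_i = y_i(179 − 5Y) − 5y_i − y_i², with Y = y_i + Σ_{j≠i} y_j.
First-order condition: 174 − 12y_i − 5Σ_{j≠i} y_j = 0.
With identical fishing fleets, set every y_j = y: then 174 − 12y − 20y = 0, i.e. y = 174/32 = 5.4375.

5.4375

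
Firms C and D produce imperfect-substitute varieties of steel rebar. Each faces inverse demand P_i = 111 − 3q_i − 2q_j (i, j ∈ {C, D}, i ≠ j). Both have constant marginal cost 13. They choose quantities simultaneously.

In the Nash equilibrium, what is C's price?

Firm C's profit: π = q_C(111 − 3q_C − 2q_D) − 13q_C.
∂π/∂q_C = 98 − 6q_C − 2q_D = 0 ⇒ q_C = 49/3 − (1/3)q_D.
By symmetry q_D = q_C; substituting into the reaction function, (4/3)q_C = 49/3 and q_C = 12.25.
P_C = 111 − 3·12.25 − 2·12.25 = 49.75.

49.75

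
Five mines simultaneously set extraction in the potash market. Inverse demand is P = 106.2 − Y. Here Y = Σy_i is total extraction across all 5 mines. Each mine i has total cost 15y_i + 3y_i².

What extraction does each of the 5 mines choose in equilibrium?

7.6

A representative mine's profit is π_i = y_i(106.2 − Y) − 15y_i − 3y_i², with Y = y_i + Σ_{j≠i} y_j.
First-order condition: 91.2 − 8y_i − Σ_{j≠i} y_j = 0.
With identical mines, set every y_j = y: then 91.2 − 8y − 4y = 0, i.e. y = 91.2/12 = 7.6.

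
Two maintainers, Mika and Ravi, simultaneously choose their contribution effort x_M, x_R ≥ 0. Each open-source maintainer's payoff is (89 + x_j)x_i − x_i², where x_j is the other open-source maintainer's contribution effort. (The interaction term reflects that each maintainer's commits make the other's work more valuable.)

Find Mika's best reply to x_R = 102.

95.5

Mika's payoff is (89 + x_R)x_M − x_M².
∂π/∂x_M = 89 + x_R − 2x_M = 0, so x_M = 44.5 + 0.5x_R.
At x_R = 102: x_M = 44.5 + 0.5·102 = 95.5.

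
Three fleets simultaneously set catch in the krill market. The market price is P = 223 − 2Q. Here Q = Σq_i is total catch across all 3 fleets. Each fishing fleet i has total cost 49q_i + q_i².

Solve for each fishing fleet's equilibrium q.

17.4

A representative fishing fleet's profit is π_i = q_i(223 − 2Q) − 49q_i − q_i², with Q = q_i + Σ_{j≠i} q_j.
First-order condition: 174 − 6q_i − 2Σ_{j≠i} q_j = 0.
In a symmetric equilibrium every fishing fleet chooses the same q, so Σ_{j≠i} q_j = 2q. The condition becomes 174 − 10q = 0, giving q = 174/10 = 17.4.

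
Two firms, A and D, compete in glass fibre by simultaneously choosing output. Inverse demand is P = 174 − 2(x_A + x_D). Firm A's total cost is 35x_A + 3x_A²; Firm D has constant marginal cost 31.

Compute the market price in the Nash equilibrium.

95

Firm A's profit: π = x_A(174 − 2(x_A + x_D)) − 35x_A − 3x_A².
∂π/∂x_A = 139 − 10x_A − 2x_D = 0, so x_A = 13.9 − 0.2x_D.
For D: ∂π/∂x_D = 143 − 4x_D − 2x_A = 0 ⇒ x_D = 35.75 − 0.5x_A.
Substituting the second reaction function into the first: x_A = 13.9 − 0.2(35.75 − 0.5x_A), which gives 0.9x_A = 6.75 ⇒ x_A = 7.5.
Then x_D = 35.75 − 0.5·7.5 = 32.
Equilibrium price: P = 174 − 2·39.5 = 95.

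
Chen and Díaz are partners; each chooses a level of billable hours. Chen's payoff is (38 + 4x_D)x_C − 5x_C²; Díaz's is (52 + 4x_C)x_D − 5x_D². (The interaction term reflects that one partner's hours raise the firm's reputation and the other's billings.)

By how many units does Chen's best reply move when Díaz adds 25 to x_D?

10

Expanding Chen's payoff: 38x_C + 4x_Dx_C − 5x_C².
∂π/∂x_C = 38 + 4x_D − 10x_C = 0, so x_C = 3.8 + 0.4x_D.
The reaction-function slope is 0.4, so a 25-unit rise in x_D moves x_C by 0.4 × 25 = 10. Chen's best response rises — the actions are strategic complements.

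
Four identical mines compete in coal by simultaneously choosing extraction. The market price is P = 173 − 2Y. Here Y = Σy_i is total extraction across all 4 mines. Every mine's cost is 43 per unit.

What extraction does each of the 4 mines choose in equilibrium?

A representative mine's profit is π_i = y_i(173 − 2Y) − 43y_i, with Y = y_i + Σ_{j≠i} y_j.
First-order condition: 130 − 4y_i − 2Σ_{j≠i} y_j = 0.
With identical mines, set every y_j = y: then 130 − 4y − 6y = 0, i.e. y = 130/10 = 13.

13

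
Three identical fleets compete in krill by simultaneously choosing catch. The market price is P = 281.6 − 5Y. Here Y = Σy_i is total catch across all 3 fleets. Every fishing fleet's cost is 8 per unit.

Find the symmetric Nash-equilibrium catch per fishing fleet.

A representative fishing fleet's profit is π_i = y_i(281.6 − 5Y) − 8y_i, with Y = y_i + Σ_{j≠i} y_j.
First-order condition: 273.6 − 10y_i − 5Σ_{j≠i} y_j = 0.
In a symmetric equilibrium every fishing fleet chooses the same y, so Σ_{j≠i} y_j = 2y. The condition becomes 273.6 − 20y = 0, giving y = 273.6/20 = 13.68.

13.68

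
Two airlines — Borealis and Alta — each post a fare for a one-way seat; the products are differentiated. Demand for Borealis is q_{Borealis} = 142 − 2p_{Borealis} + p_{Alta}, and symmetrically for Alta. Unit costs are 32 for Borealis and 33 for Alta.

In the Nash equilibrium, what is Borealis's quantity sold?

Borealis's profit: π = (p_{Borealis} − 32)(142 − 2p_{Borealis} + p_{Alta}).
∂π/∂p_{Borealis} = 206 − 4p_{Borealis} + p_{Alta} = 0 ⇒ p_{Borealis} = 51.5 + 0.25p_{Alta}.
Similarly p_{Alta} = 52 + 0.25p_{Borealis}.
Substituting the second reaction function into the first: p_{Borealis} = 51.5 + 0.25(52 + 0.25p_{Borealis}), which gives 0.9375p_{Borealis} = 64.5 ⇒ p_{Borealis} = 68.8.
Then p_{Alta} = 52 + 0.25·68.8 = 69.2.
q_{Borealis} = 142 − 2·68.8 + 69.2 = 73.6.

73.6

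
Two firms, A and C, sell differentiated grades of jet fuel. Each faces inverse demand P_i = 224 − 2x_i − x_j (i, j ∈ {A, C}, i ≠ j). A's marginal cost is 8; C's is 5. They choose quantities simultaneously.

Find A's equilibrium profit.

Firm A's profit: π = x_A(224 − 2x_A − x_C) − 8x_A.
∂π/∂x_A = 216 − 4x_A − x_C = 0 ⇒ x_A = 54 − 0.25x_C.
Similarly x_C = 54.75 − 0.25x_A.
Substituting the second reaction function into the first: x_A = 54 − 0.25(54.75 − 0.25x_A), which gives 0.9375x_A = 40.3125 ⇒ x_A = 43.
Then x_C = 54.75 − 0.25·43 = 44.
P_A = 224 − 2·43 − 44 = 94.
Profit = (94 − 8)·43 = 3698.

3698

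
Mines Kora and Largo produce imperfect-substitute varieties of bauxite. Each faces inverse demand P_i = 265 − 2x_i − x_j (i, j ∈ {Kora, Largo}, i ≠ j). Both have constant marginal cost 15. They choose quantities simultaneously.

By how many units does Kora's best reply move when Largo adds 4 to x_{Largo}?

Mine Kora's profit: π = x_{Kora}(265 − 2x_{Kora} − x_{Largo}) − 15x_{Kora}.
∂π/∂x_{Kora} = 250 − 4x_{Kora} − x_{Largo} = 0 ⇒ x_{Kora} = 62.5 − 0.25x_{Largo}.
The reaction-function slope is −0.25, so a 4-unit rise in x_{Largo} moves x_{Kora} by −0.25 × 4 = −1. Kora's best response falls — the actions are strategic substitutes.

-1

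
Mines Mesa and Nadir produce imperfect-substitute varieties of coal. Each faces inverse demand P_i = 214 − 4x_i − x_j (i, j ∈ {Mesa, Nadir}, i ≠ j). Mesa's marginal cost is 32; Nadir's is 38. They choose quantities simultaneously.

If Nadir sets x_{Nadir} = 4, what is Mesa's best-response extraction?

22.25

Mine Mesa's profit: π = x_{Mesa}(214 − 4x_{Mesa} − x_{Nadir}) − 32x_{Mesa}.
∂π/∂x_{Mesa} = 182 − 8x_{Mesa} − x_{Nadir} = 0 ⇒ x_{Mesa} = 22.75 − 0.125x_{Nadir}.
At x_{Nadir} = 4: x_{Mesa} = 22.75 − 0.125·4 = 22.25.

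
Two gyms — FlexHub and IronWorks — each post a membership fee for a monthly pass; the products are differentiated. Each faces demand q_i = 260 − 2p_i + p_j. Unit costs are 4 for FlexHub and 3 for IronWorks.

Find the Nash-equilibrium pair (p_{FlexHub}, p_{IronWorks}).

FlexHub's profit: π = (p_{FlexHub} − 4)(260 − 2p_{FlexHub} + p_{IronWorks}).
∂π/∂p_{FlexHub} = 268 − 4p_{FlexHub} + p_{IronWorks} = 0 ⇒ p_{FlexHub} = 67 + 0.25p_{IronWorks}.
Similarly p_{IronWorks} = 66.5 + 0.25p_{FlexHub}.
Substituting the second reaction function into the first: p_{FlexHub} = 67 + 0.25(66.5 + 0.25p_{FlexHub}), which gives 0.9375p_{FlexHub} = 83.625 ⇒ p_{FlexHub} = 89.2.
Then p_{IronWorks} = 66.5 + 0.25·89.2 = 88.8.

89.2, 88.8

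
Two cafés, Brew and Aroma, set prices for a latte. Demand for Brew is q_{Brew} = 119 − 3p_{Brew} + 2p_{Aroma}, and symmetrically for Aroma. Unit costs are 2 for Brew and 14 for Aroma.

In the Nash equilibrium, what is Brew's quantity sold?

94.5

Brew's profit: π = (p_{Brew} − 2)(119 − 3p_{Brew} + 2p_{Aroma}).
∂π/∂p_{Brew} = 125 − 6p_{Brew} + 2p_{Aroma} = 0 ⇒ p_{Brew} = 125/6 + (1/3)p_{Aroma}.
Similarly p_{Aroma} = 161/6 + (1/3)p_{Brew}.
Solving the two reaction functions simultaneously: (1 − (1/3)(1/3))p_{Brew} = 125/6 + (1/3)·(161/6), so (8/9)p_{Brew} = 268/9 and p_{Brew} = 33.5.
Then p_{Aroma} = 161/6 + (1/3)·33.5 = 38.
q_{Brew} = 119 − 3·33.5 + 2·38 = 94.5.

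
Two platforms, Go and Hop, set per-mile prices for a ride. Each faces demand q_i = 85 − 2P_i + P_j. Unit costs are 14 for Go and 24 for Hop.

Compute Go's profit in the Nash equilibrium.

Go's profit: π = (P_{Go} − 14)(85 − 2P_{Go} + P_{Hop}).
∂π/∂P_{Go} = 113 − 4P_{Go} + P_{Hop} = 0 ⇒ P_{Go} = 28.25 + 0.25P_{Hop}.
Similarly P_{Hop} = 33.25 + 0.25P_{Go}.
Substituting the second reaction function into the first: P_{Go} = 28.25 + 0.25(33.25 + 0.25P_{Go}), which gives 0.9375P_{Go} = 36.5625 ⇒ P_{Go} = 39.
Then P_{Hop} = 33.25 + 0.25·39 = 43.
q_{Go} = 85 − 2·39 + 43 = 50.
Profit = (39 − 14)·50 = 1250.

1250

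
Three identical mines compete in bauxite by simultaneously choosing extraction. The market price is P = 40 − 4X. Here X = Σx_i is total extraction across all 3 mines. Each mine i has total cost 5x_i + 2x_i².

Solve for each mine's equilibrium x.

A representative mine's profit is π_i = x_i(40 − 4X) − 5x_i − 2x_i², with X = x_i + Σ_{j≠i} x_j.
First-order condition: 35 − 12x_i − 4Σ_{j≠i} x_j = 0.
With identical mines, set every x_j = x: then 35 − 12x − 8x = 0, i.e. x = 35/20 = 1.75.

1.75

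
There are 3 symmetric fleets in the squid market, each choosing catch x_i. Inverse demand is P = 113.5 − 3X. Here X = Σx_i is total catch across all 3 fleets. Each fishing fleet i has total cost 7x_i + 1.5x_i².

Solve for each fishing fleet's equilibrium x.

7.1

A representative fishing fleet's profit is π_i = x_i(113.5 − 3X) − 7x_i − 1.5x_i², with X = x_i + Σ_{j≠i} x_j.
First-order condition: 106.5 − 9x_i − 3Σ_{j≠i} x_j = 0.
Imposing symmetry (x_j = x for all j) turns Σ_{j≠i} x_j into 2x, so 106.5 = 15x and x = 7.1.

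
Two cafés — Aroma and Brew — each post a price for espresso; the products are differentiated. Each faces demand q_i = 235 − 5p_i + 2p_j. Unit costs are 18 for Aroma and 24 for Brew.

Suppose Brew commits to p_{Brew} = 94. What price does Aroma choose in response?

Aroma's profit: π = (p_{Aroma} − 18)(235 − 5p_{Aroma} + 2p_{Brew}).
∂π/∂p_{Aroma} = 325 − 10p_{Aroma} + 2p_{Brew} = 0 ⇒ p_{Aroma} = 32.5 + 0.2p_{Brew}.
At p_{Brew} = 94: p_{Aroma} = 32.5 + 0.2·94 = 51.3.

51.3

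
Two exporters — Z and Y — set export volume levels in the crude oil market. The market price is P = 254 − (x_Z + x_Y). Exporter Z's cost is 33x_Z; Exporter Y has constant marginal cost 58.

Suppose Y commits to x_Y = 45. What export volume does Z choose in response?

Exporter Z's profit: π = x_Z(254 − (x_Z + x_Y)) − 33x_Z.
∂π/∂x_Z = 221 − 2x_Z − x_Y = 0, so x_Z = 110.5 − 0.5x_Y.
At x_Y = 45: x_Z = 110.5 − 0.5·45 = 88.

88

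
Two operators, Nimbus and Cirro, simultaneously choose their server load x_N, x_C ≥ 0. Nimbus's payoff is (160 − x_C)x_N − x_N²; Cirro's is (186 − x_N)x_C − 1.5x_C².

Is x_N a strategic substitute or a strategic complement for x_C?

Expanding Nimbus's payoff: 160x_N − x_Cx_N − x_N².
∂π/∂x_N = 160 − x_C − 2x_N = 0, so x_N = 80 − 0.5x_C.
The best-response slope dx_N/dx_C = −0.5 < 0: the reaction function is downward-sloping, so the choices are strategic substitutes.

strategic substitutes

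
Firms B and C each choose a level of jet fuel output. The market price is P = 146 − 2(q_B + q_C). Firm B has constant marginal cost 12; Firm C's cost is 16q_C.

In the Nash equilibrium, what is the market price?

Firm B's profit: π = q_B(146 − 2(q_B + q_C)) − 12q_B.
∂π/∂q_B = 134 − 4q_B − 2q_C = 0, so q_B = 33.5 − 0.5q_C.
By the same steps for C: q_C = 32.5 − 0.5q_B.
Substituting the second reaction function into the first: q_B = 33.5 − 0.5(32.5 − 0.5q_B), which gives 0.75q_B = 17.25 ⇒ q_B = 23.
Then q_C = 32.5 − 0.5·23 = 21.
Equilibrium price: P = 146 − 2·44 = 58.

58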